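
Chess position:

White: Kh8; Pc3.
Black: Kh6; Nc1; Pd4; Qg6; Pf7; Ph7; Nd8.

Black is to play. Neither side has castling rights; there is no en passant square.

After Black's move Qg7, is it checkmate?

After Qg7: white king on h8; in check: yes, from the black queen on g7.
King squares — g7: attacked by Kh6; h7: attacked by Kh6; g8: attacked by Qg7.
White has no legal moves → checkmate.

yes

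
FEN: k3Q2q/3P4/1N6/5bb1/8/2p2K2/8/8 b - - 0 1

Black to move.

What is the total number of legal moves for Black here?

2

Black to move; king on a8.
In check: yes, from the white knight on b6 and the white queen on e8.
Legal moves: Kb7, Ka7.
Count: 2.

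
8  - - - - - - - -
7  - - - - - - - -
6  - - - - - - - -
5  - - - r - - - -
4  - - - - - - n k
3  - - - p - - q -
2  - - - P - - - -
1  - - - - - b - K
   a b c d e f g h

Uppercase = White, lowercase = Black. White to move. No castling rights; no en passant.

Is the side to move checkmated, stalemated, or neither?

stalemate

White to move; white king on h1.
In check: no.
King squares — g1: attacked by Qg3; g2: attacked by Bf1; h2: attacked by Qg3.
Legal moves for White: none.
Not in check and no legal moves → stalemate.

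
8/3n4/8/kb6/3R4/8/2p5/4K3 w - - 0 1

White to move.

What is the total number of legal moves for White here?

15

White to move; king on e1.
In check: no.
Legal moves: Rxd7, Rd6, Rd5, Rh4, Rg4, Rf4, Re4, Rc4, Rb4, Ra4+, Rd3, Rd2, Rd1, Kf2, Kd2.
Count: 15.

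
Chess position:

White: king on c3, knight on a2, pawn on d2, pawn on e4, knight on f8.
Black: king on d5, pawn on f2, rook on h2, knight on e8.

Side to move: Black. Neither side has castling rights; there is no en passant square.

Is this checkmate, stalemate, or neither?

neither

Black to move; black king on d5.
In check: yes, from the white pawn on e4.
Legal moves for Black: Kd6, Kc6, Ke5, Kc5, Kxe4.
Black is in check but has 5 legal moves → neither.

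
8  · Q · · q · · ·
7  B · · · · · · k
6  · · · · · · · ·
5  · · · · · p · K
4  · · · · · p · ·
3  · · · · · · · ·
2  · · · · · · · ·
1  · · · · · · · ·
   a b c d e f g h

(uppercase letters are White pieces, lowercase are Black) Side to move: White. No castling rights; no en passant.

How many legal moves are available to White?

3

White to move; king on h5.
In check: yes, from the black queen on e8.
Legal moves: Kg5, Kh4, Qxe8.
Count: 3.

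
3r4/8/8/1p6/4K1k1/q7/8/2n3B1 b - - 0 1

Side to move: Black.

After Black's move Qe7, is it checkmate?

After Qe7: white king on e4; in check: yes, from the black queen on e7.
King squares — d3: attacked by Nc1; e3: attacked by Qe7; f3: attacked by Kg4; d4: attacked by Rd8; f4: attacked by Kg4; d5: attacked by Rd8; e5: attacked by Qe7; f5: attacked by Kg4.
White has no legal moves → checkmate.

yes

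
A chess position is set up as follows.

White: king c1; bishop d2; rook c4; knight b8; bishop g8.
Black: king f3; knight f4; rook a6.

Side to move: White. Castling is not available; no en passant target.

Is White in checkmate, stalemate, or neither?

White to move; white king on c1.
In check: no.
Legal moves for White include: Bh7, Bf7, Be6, Bd5+, Nd7, Nc6, Nxa6, Rc8, Rc7, Rc6, Rc5, Rxf4+, Re4, Rd4, Rb4, Ra4, Rc3+, Rc2, ... (list truncated; more exist).
White has legal moves and is not in check → neither.

neither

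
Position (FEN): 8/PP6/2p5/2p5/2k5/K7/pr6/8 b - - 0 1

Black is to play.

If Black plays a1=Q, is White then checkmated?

yes

After a1=Q: white king on a3; in check: yes, from the black queen on a1.
King squares — a2: attacked by Qa1; b2: attacked by Qa1; b3: attacked by Rb2; a4: attacked by Qa1; b4: attacked by Rb2.
White has no legal moves → checkmate.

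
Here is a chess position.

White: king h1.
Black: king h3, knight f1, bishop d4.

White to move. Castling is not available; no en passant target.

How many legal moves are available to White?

0

White to move; king on h1.
In check: no.
Legal moves: none.
Count: 0.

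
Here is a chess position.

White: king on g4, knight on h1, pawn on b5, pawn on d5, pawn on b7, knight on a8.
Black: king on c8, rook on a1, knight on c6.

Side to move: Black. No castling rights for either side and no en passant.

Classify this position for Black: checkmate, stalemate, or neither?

Black to move; black king on c8.
In check: yes, from the white pawn on b7.
Legal moves for Black: Kd8, Kb8, Kd7, Kxb7.
Black is in check but has 4 legal moves → neither.

neither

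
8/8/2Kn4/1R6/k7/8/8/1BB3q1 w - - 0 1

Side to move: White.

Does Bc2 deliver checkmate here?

After Bc2: black king on a4; in check: yes, from the white bishop on c2.
King squares — a3: attacked by Bc1; b3: attacked by Bc2; b4: attacked by Rb5; a5: attacked by Rb5; b5: attacked by Kc6.
Black has no legal moves → checkmate.

yes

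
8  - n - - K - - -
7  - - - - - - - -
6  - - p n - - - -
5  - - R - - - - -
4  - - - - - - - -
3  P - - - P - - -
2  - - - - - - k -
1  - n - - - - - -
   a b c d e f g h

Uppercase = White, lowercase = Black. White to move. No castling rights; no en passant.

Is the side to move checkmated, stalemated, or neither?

White to move; white king on e8.
In check: yes, from the black knight on d6.
King squares — d7: attacked by Nb8; e7: available; f7: attacked by Nd6; d8: available; f8: available.
Legal moves for White: Kf8, Kd8, Ke7.
White is in check but has 3 legal moves → neither.

neither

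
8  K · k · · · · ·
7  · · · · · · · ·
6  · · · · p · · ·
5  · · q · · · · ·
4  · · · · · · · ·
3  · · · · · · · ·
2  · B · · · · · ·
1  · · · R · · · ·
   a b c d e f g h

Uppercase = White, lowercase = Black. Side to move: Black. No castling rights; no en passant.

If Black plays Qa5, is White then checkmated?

yes

After Qa5: white king on a8; in check: yes, from the black queen on a5.
King squares — a7: attacked by Qa5; b7: attacked by Kc8; b8: attacked by Kc8.
White has no legal moves → checkmate.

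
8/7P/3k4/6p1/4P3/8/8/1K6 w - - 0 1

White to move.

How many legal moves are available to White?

10

White to move; king on b1.
In check: no.
Legal moves: Kc2, Kb2, Ka2, Kc1, Ka1, h8=Q, h8=R, h8=B, h8=N, e5+.
Count: 10.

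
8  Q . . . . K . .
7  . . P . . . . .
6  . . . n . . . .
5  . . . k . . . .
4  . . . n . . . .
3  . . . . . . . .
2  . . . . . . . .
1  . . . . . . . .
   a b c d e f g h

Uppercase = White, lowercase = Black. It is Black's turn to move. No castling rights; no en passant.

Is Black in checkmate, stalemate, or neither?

neither

Black to move; black king on d5.
In check: yes, from the white queen on a8.
Legal moves for Black: Ke6, Ke5, Kc5, Kc4, Nb7, Nc6.
Black is in check but has 6 legal moves → neither.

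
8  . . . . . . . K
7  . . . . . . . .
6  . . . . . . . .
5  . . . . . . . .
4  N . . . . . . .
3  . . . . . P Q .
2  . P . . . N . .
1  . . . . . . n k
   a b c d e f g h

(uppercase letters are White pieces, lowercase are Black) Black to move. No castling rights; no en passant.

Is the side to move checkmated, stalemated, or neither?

checkmate

Black to move; black king on h1.
In check: yes, from the white knight on f2.
King squares — g1: own knight; g2: attacked by Qg3; h2: attacked by Qg3.
Legal moves for Black: none.
In check with no legal moves → checkmate.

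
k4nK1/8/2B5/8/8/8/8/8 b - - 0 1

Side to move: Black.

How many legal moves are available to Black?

2

Black to move; king on a8.
In check: yes, from the white bishop on c6.
Legal moves: Kb8, Ka7.
Count: 2.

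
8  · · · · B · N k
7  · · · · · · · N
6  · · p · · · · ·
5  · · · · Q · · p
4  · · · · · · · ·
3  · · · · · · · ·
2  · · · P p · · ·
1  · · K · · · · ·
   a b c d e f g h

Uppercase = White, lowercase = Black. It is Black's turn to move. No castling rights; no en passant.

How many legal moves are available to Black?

2

Black to move; king on h8.
In check: yes, from the white queen on e5.
Legal moves: Kxg8, Kxh7.
Count: 2.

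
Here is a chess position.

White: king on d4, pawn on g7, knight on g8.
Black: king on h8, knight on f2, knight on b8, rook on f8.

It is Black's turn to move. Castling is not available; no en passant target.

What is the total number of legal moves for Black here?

3

Black to move; king on h8.
In check: yes, from the white pawn on g7.
Legal moves: Kxg8, Kh7, Kxg7.
Count: 3.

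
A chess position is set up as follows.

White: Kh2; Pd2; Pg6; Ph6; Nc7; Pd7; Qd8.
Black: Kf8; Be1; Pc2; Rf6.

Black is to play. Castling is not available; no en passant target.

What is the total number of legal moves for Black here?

0

Black to move; king on f8.
In check: yes, from the white queen on d8.
Legal moves: none.
Count: 0.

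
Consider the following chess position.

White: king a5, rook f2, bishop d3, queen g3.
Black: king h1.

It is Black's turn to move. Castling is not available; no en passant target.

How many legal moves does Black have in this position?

Black to move; king on h1.
In check: no.
Legal moves: none.
Count: 0.

0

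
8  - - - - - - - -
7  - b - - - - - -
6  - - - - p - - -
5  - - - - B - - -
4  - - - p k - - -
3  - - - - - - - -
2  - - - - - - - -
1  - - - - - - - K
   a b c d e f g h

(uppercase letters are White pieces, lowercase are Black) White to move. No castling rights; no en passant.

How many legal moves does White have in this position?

13

White to move; king on h1.
In check: no.
Legal moves: Bh8, Bb8, Bg7, Bc7, Bf6, Bd6, Bf4, Bxd4, Bg3, Bh2, Kh2, Kg2, Kg1.
Count: 13.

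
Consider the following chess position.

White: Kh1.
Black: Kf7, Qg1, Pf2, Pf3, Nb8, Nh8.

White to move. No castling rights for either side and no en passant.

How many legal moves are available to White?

White to move; king on h1.
In check: yes, from the black queen on g1.
Legal moves: none.
Count: 0.

0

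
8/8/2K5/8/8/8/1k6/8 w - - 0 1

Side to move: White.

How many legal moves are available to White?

White to move; king on c6.
In check: no.
Legal moves: Kd7, Kc7, Kb7, Kd6, Kb6, Kd5, Kc5, Kb5.
Count: 8.

8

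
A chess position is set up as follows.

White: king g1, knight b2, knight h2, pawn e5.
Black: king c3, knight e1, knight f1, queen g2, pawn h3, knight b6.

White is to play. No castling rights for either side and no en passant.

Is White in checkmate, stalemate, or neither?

checkmate

White to move; white king on g1.
In check: yes, from the black queen on g2.
King squares — f1: attacked by Qg2; h1: attacked by Qg2; f2: attacked by Qg2; g2: attacked by Ne1; h2: own knight.
Legal moves for White: none.
In check with no legal moves → checkmate.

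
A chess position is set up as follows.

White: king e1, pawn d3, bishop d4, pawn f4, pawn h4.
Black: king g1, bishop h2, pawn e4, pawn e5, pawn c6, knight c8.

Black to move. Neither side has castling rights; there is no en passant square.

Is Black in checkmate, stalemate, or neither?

neither

Black to move; black king on g1.
In check: yes, from the white bishop on d4.
King squares — f1: attacked by Ke1; h1: available; f2: attacked by Ke1; g2: available; h2: own bishop.
Legal moves for Black: Kg2, Kh1, exd4, e3.
Black is in check but has 4 legal moves → neither.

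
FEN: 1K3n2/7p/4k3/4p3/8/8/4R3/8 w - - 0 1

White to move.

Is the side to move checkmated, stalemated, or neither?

White to move; white king on b8.
In check: no.
Legal moves for White: Kc8, Ka8, Kc7, Kb7, Ka7, Rxe5+, Re4, Re3, Rh2, Rg2, Rf2, Rd2, Rc2, Rb2, Ra2, Re1.
White has 16 legal moves and is not in check → neither.

neither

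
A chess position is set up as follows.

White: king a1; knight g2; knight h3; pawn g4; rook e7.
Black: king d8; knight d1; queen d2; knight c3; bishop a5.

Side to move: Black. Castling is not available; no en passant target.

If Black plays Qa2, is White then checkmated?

After Qa2: white king on a1; in check: yes, from the black queen on a2.
King squares — b1: attacked by Qa2; a2: attacked by Nc3; b2: attacked by Nd1.
White has no legal moves → checkmate.

yes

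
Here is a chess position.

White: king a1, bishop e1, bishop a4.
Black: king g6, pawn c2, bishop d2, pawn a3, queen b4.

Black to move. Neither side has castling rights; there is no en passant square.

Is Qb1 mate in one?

yes

After Qb1: white king on a1; in check: yes, from the black queen on b1.
King squares — b1: attacked by Pc2; a2: attacked by Qb1; b2: attacked by Qb1.
White has no legal moves → checkmate.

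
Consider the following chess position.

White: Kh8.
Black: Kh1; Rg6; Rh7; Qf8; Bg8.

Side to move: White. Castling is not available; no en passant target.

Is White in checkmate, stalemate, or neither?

checkmate

White to move; white king on h8.
In check: yes, from the black rook on h7.
King squares — g7: attacked by Rg6; h7: attacked by Bg8; g8: attacked by Rg6.
Legal moves for White: none.
In check with no legal moves → checkmate.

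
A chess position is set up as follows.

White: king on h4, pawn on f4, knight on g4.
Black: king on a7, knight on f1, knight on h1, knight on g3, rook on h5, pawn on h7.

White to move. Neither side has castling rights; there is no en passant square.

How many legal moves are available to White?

White to move; king on h4.
In check: yes, from the black rook on h5.
Legal moves: none.
Count: 0.

0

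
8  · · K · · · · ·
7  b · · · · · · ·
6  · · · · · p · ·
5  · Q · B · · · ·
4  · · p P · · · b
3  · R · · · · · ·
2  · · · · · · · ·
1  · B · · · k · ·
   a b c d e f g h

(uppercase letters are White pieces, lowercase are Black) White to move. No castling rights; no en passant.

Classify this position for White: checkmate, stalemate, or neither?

White to move; white king on c8.
In check: no.
Legal moves for White include: Kd8, Kd7, Kc7, Kb7, Bg8, Ba8, Bf7, Bb7, Be6, Bc6, Bde4, Bxc4+, Bf3, Bg2+, Bh1, Qe8, Qb8, Qd7, ... (list truncated; more exist).
White has legal moves and is not in check → neither.

neither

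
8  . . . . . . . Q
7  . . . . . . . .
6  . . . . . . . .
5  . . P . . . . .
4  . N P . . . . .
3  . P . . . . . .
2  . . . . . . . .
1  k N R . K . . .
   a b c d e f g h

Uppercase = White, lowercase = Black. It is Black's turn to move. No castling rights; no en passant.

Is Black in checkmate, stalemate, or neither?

Black to move; black king on a1.
In check: yes, from the white queen on h8.
King squares — b1: attacked by Rc1; a2: attacked by Nb4; b2: attacked by Qh8.
Legal moves for Black: none.
In check with no legal moves → checkmate.

checkmate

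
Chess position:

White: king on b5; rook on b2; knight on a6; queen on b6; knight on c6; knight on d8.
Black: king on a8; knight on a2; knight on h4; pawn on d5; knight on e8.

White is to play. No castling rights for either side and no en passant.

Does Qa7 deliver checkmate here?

yes

After Qa7: black king on a8; in check: yes, from the white queen on a7.
King squares — a7: attacked by Nc6; b7: attacked by Qa7; b8: attacked by Na6.
Black has no legal moves → checkmate.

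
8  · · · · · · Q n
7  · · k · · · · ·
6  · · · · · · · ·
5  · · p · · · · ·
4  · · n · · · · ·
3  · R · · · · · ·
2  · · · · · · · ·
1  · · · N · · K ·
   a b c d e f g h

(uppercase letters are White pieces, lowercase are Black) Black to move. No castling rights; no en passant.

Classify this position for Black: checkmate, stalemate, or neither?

Black to move; black king on c7.
In check: no.
Legal moves for Black: Nf7, Ng6, Kd7, Kd6, Kc6, Nd6, Nb6, Ne5, Na5, Ne3, Na3, Nd2, Nb2.
Black has 13 legal moves and is not in check → neither.

neither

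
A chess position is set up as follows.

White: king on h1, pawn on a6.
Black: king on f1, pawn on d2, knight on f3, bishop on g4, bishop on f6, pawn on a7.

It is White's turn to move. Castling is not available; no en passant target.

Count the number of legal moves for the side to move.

White to move; king on h1.
In check: no.
Legal moves: none.
Count: 0.

0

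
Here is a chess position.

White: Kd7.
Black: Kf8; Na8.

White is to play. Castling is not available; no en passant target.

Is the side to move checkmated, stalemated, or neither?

White to move; white king on d7.
In check: no.
Legal moves for White: Kd8, Kc8, Ke6, Kd6, Kc6.
White has 5 legal moves and is not in check → neither.

neither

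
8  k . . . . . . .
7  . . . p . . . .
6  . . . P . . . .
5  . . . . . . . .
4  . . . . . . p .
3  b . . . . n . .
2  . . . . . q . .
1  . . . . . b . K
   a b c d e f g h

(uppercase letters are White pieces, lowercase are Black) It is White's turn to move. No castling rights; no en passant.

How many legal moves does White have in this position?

White to move; king on h1.
In check: no.
Legal moves: none.
Count: 0.

0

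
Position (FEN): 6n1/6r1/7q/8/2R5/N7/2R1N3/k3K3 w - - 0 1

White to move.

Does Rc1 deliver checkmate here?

After Rc1: black king on a1; in check: yes, from the white rook on c1.
Black has 3 legal replies: Kb2, Ka2, Qxc1+.
In check but a legal move exists → not checkmate.

no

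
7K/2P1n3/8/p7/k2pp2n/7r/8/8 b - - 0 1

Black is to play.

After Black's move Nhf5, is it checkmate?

yes

After Nhf5: white king on h8; in check: yes, from the black rook on h3.
King squares — g7: attacked by Nf5; h7: attacked by Rh3; g8: attacked by Ne7.
White has no legal moves → checkmate.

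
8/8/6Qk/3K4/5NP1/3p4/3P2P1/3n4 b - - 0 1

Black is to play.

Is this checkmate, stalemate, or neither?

checkmate

Black to move; black king on h6.
In check: yes, from the white queen on g6.
King squares — g5: attacked by Qg6; h5: attacked by Nf4; g6: attacked by Nf4; g7: attacked by Qg6; h7: attacked by Qg6.
Legal moves for Black: none.
In check with no legal moves → checkmate.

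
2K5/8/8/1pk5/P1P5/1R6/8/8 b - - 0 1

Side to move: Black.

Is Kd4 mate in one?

After Kd4: white king on c8; in check: no.
White is not in check, so this cannot be checkmate.

no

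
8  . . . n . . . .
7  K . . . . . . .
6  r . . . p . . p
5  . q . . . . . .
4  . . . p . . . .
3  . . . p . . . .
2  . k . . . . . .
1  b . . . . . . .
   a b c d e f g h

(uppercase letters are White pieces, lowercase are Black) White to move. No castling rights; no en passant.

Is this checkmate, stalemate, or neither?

White to move; white king on a7.
In check: yes, from the black rook on a6.
King squares — a6: attacked by Qb5; b6: attacked by Qb5; b7: attacked by Qb5; a8: attacked by Ra6; b8: attacked by Qb5.
Legal moves for White: none.
In check with no legal moves → checkmate.

checkmate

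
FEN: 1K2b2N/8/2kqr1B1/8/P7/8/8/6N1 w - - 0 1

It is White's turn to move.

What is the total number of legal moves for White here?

3

White to move; king on b8.
In check: yes, from the black queen on d6.
Legal moves: Kc8, Ka8, Ka7.
Count: 3.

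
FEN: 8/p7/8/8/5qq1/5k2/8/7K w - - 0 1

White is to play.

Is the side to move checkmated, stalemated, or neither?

White to move; white king on h1.
In check: no.
King squares — g1: attacked by Qg4; g2: attacked by Kf3; h2: attacked by Qf4.
Legal moves for White: none.
Not in check and no legal moves → stalemate.

stalemate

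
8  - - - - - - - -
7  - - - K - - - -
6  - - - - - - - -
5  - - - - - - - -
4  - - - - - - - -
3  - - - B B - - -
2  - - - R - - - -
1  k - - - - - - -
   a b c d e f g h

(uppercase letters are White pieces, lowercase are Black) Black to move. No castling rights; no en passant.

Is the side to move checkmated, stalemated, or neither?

Black to move; black king on a1.
In check: no.
King squares — b1: attacked by Bd3; a2: attacked by Rd2; b2: attacked by Rd2.
Legal moves for Black: none.
Not in check and no legal moves → stalemate.

stalemate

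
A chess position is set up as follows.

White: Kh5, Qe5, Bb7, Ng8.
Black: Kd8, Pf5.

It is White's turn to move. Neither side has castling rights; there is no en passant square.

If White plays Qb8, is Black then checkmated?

After Qb8: black king on d8; in check: yes, from the white queen on b8.
Black has 1 legal reply: Kd7.
In check but a legal move exists → not checkmate.

no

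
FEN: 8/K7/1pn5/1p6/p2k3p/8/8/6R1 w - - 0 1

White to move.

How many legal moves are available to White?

4

White to move; king on a7.
In check: yes, from the black knight on c6.
Legal moves: Ka8, Kb7, Kxb6, Ka6.
Count: 4.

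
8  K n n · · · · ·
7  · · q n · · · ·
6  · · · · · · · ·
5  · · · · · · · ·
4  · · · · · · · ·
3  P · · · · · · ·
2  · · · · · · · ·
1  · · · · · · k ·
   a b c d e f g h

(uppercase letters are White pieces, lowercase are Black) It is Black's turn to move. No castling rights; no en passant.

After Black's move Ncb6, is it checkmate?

After Ncb6: white king on a8; in check: yes, from the black knight on b6.
King squares — a7: attacked by Qc7; b7: attacked by Qc7; b8: attacked by Qc7.
White has no legal moves → checkmate.

yes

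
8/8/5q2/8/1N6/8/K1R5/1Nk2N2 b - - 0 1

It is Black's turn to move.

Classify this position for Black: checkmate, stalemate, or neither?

neither

Black to move; black king on c1.
In check: yes, from the white rook on c2.
Legal moves for Black: Kd1.
Black is in check but has 1 legal move → neither.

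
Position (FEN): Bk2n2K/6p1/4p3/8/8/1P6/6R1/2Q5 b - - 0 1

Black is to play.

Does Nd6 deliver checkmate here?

After Nd6: white king on h8; in check: no.
White is not in check, so this cannot be checkmate.

no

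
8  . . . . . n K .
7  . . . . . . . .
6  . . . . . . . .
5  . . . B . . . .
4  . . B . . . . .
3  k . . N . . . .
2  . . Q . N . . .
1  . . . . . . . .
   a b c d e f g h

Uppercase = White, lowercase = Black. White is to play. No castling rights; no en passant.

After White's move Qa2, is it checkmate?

After Qa2: black king on a3; in check: yes, from the white queen on a2.
King squares — a2: attacked by Bc4; b2: attacked by Qa2; b3: attacked by Qa2; a4: attacked by Qa2; b4: attacked by Nd3.
Black has no legal moves → checkmate.

yes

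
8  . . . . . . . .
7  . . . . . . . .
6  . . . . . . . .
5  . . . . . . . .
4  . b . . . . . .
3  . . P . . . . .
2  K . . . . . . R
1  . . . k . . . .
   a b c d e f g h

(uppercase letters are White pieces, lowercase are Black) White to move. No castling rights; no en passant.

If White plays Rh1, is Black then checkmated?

no

After Rh1: black king on d1; in check: yes, from the white rook on h1.
Black has 3 legal replies: Ke2, Kd2, Kc2.
In check but a legal move exists → not checkmate.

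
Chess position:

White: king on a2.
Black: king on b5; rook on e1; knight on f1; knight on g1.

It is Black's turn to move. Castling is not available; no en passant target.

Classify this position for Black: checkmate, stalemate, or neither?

neither

Black to move; black king on b5.
In check: no.
Legal moves for Black include: Kc6, Kb6, Ka6, Kc5, Ka5, Kc4, Kb4, Ka4, Nh3, Nf3, Ne2, Ng3, Ne3, Nh2, Nd2, Re8, Re7, Re6, ... (list truncated; more exist).
Black has legal moves and is not in check → neither.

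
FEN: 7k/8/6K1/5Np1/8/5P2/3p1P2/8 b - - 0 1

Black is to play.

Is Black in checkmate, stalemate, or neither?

neither

Black to move; black king on h8.
In check: no.
Legal moves for Black: Kg8, g4, d1=Q, d1=R, d1=B, d1=N.
Black has 6 legal moves and is not in check → neither.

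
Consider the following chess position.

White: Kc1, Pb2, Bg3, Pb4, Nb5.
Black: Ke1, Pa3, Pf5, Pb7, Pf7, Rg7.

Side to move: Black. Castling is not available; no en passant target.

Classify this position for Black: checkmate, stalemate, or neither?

Black to move; black king on e1.
In check: yes, from the white bishop on g3.
Legal moves for Black: Ke2, Kf1, Rxg3.
Black is in check but has 3 legal moves → neither.

neither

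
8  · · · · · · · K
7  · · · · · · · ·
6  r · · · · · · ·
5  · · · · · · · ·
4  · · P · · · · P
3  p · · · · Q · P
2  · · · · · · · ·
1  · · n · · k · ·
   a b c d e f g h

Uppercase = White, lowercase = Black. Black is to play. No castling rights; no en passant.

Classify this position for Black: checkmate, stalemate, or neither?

Black to move; black king on f1.
In check: yes, from the white queen on f3.
King squares — e1: available; g1: available; e2: attacked by Qf3; f2: attacked by Qf3; g2: attacked by Qf3.
Legal moves for Black: Kg1, Ke1.
Black is in check but has 2 legal moves → neither.

neither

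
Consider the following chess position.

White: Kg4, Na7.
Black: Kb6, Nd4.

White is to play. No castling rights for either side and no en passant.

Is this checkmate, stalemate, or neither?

neither

White to move; white king on g4.
In check: no.
Legal moves for White: Nc8+, Nc6, Nb5, Kh5, Kg5, Kh4, Kf4, Kh3, Kg3.
White has 9 legal moves and is not in check → neither.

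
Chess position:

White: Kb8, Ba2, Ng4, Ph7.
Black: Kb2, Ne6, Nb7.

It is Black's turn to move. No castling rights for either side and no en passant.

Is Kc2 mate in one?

After Kc2: white king on b8; in check: no.
White is not in check, so this cannot be checkmate.

no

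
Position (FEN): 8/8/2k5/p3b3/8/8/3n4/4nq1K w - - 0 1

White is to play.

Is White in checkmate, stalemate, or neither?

White to move; white king on h1.
In check: yes, from the black queen on f1.
King squares — g1: attacked by Qf1; g2: attacked by Ne1; h2: attacked by Be5.
Legal moves for White: none.
In check with no legal moves → checkmate.

checkmate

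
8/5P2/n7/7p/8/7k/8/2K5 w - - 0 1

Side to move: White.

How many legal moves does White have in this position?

9

White to move; king on c1.
In check: no.
Legal moves: Kd2, Kc2, Kb2, Kd1, Kb1, f8=Q, f8=R, f8=B, f8=N.
Count: 9.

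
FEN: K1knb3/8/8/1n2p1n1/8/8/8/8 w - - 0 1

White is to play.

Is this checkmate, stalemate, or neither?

White to move; white king on a8.
In check: no.
King squares — a7: attacked by Nb5; b7: attacked by Kc8; b8: attacked by Kc8.
Legal moves for White: none.
Not in check and no legal moves → stalemate.

stalemate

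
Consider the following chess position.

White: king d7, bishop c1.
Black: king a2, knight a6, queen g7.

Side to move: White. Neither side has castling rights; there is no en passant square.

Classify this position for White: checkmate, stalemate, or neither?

White to move; white king on d7.
In check: yes, from the black queen on g7.
King squares — c6: available; d6: available; e6: available; c7: attacked by Na6; e7: attacked by Qg7; c8: available; d8: available; e8: available.
Legal moves for White: Ke8, Kd8, Kc8, Ke6, Kd6, Kc6.
White is in check but has 6 legal moves → neither.

neither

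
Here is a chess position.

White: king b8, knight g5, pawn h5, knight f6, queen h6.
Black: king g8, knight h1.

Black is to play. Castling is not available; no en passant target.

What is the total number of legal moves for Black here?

0

Black to move; king on g8.
In check: yes, from the white knight on f6.
Legal moves: none.
Count: 0.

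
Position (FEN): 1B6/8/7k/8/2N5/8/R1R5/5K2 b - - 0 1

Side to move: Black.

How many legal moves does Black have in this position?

Black to move; king on h6.
In check: no.
Legal moves: Kh7, Kg7, Kg6, Kh5, Kg5.
Count: 5.

5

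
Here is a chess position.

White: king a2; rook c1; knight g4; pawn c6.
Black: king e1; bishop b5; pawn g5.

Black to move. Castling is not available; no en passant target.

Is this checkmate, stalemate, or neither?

Black to move; black king on e1.
In check: yes, from the white rook on c1.
King squares — d1: attacked by Rc1; f1: attacked by Rc1; d2: available; e2: available; f2: attacked by Ng4.
Legal moves for Black: Ke2, Kd2.
Black is in check but has 2 legal moves → neither.

neither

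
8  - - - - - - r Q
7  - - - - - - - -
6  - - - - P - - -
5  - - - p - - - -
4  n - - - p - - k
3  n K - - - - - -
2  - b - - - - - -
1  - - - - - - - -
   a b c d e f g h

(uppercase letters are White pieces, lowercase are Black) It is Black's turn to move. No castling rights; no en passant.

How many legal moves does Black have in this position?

5

Black to move; king on h4.
In check: yes, from the white queen on h8.
Legal moves: Kg5, Kg4, Kg3, Rxh8, Bxh8.
Count: 5.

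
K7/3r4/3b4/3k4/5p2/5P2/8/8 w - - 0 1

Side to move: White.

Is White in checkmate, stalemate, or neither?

stalemate

White to move; white king on a8.
In check: no.
King squares — a7: attacked by Rd7; b7: attacked by Rd7; b8: attacked by Bd6.
Legal moves for White: none.
Not in check and no legal moves → stalemate.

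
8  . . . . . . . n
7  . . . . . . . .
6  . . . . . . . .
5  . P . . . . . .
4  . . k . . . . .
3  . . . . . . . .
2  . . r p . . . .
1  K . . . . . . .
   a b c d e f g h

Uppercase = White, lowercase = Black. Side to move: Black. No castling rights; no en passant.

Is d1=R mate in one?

yes

After d1=R: white king on a1; in check: yes, from the black rook on d1.
King squares — b1: attacked by Rd1; a2: attacked by Rc2; b2: attacked by Rc2.
White has no legal moves → checkmate.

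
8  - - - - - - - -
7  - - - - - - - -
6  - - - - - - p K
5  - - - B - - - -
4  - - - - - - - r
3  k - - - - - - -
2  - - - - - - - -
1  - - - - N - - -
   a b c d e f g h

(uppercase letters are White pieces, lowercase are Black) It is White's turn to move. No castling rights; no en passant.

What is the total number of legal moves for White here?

3

White to move; king on h6.
In check: yes, from the black rook on h4.
Legal moves: Kg7, Kxg6, Kg5.
Count: 3.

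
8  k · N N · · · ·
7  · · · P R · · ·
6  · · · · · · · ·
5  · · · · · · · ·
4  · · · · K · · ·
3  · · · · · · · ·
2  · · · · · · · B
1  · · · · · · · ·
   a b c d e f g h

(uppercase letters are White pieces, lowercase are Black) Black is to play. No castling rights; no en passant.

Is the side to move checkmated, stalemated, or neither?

Black to move; black king on a8.
In check: no.
King squares — a7: attacked by Nc8; b7: attacked by Nd8; b8: attacked by Bh2.
Legal moves for Black: none.
Not in check and no legal moves → stalemate.

stalemate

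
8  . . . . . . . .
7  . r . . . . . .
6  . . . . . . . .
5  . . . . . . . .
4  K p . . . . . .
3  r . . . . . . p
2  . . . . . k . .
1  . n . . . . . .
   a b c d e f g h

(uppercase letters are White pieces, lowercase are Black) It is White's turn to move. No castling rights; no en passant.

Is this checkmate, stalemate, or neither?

White to move; white king on a4.
In check: yes, from the black rook on a3.
King squares — a3: attacked by Nb1; b3: attacked by Ra3; b4: attacked by Rb7; a5: attacked by Ra3; b5: attacked by Rb7.
Legal moves for White: none.
In check with no legal moves → checkmate.

checkmate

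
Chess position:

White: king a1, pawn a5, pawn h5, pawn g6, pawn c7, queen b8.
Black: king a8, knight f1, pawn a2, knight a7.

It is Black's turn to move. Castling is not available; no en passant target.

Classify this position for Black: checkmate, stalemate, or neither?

checkmate

Black to move; black king on a8.
In check: yes, from the white queen on b8.
King squares — a7: own knight; b7: attacked by Qb8; b8: attacked by Pc7.
Legal moves for Black: none.
In check with no legal moves → checkmate.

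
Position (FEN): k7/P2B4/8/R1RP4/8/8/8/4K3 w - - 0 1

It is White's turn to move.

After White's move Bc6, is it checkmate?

yes

After Bc6: black king on a8; in check: yes, from the white bishop on c6.
King squares — a7: attacked by Ra5; b7: attacked by Bc6; b8: attacked by Pa7.
Black has no legal moves → checkmate.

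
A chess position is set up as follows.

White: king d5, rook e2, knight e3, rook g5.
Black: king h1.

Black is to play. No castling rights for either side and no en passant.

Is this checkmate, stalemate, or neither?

stalemate

Black to move; black king on h1.
In check: no.
King squares — g1: attacked by Rg5; g2: attacked by Re2; h2: attacked by Re2.
Legal moves for Black: none.
Not in check and no legal moves → stalemate.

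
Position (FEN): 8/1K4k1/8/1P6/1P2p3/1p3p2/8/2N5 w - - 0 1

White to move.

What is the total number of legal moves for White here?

White to move; king on b7.
In check: no.
Legal moves: Kc8, Kb8, Ka8, Kc7, Ka7, Kc6, Kb6, Ka6, Nd3, Nxb3, Ne2, Na2, b6.
Count: 13.

13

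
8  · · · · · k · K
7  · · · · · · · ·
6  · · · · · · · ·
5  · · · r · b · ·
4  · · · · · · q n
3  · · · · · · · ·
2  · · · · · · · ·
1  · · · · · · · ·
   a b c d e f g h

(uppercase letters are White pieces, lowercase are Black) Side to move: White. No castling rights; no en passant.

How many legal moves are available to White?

White to move; king on h8.
In check: no.
Legal moves: none.
Count: 0.

0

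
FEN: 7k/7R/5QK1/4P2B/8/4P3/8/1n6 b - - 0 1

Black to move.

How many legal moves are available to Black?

1

Black to move; king on h8.
In check: yes, from the white queen on f6 and the white rook on h7.
Legal moves: Kg8.
Count: 1.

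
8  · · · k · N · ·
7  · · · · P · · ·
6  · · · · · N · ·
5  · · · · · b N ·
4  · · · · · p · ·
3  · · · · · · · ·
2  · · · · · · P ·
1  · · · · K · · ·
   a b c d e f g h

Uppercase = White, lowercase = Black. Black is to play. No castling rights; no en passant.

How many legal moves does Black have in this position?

Black to move; king on d8.
In check: yes, from the white pawn on e7.
Legal moves: Kc8, Kxe7, Kc7.
Count: 3.

3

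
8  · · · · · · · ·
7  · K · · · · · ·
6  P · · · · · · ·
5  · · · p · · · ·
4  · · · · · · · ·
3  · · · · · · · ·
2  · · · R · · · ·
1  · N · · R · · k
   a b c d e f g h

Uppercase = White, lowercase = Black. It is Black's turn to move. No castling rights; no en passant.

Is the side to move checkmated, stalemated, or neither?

checkmate

Black to move; black king on h1.
In check: yes, from the white rook on e1.
King squares — g1: attacked by Re1; g2: attacked by Rd2; h2: attacked by Rd2.
Legal moves for Black: none.
In check with no legal moves → checkmate.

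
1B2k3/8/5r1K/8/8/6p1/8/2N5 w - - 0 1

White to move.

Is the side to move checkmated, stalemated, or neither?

White to move; white king on h6.
In check: yes, from the black rook on f6.
Legal moves for White: Kh7, Kg7, Kh5, Kg5.
White is in check but has 4 legal moves → neither.

neither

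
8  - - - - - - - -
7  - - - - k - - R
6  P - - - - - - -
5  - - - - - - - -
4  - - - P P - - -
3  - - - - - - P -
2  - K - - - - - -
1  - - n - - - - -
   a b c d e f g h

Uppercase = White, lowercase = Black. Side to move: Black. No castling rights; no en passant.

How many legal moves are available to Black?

6

Black to move; king on e7.
In check: yes, from the white rook on h7.
Legal moves: Kf8, Ke8, Kd8, Kf6, Ke6, Kd6.
Count: 6.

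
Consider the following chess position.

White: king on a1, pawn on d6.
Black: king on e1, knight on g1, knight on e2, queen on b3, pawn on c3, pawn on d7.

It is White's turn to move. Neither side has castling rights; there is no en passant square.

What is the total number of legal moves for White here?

0

White to move; king on a1.
In check: no.
Legal moves: none.
Count: 0.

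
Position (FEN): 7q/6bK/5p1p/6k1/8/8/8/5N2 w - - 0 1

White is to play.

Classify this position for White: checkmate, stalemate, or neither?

checkmate

White to move; white king on h7.
In check: yes, from the black queen on h8.
King squares — g6: attacked by Kg5; h6: attacked by Kg5; g7: attacked by Qh8; g8: attacked by Qh8; h8: attacked by Bg7.
Legal moves for White: none.
In check with no legal moves → checkmate.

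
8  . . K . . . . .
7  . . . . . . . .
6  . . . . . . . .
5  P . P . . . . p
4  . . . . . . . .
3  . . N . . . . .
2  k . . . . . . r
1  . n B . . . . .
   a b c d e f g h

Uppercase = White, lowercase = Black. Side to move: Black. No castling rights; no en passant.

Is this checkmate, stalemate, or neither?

Black to move; black king on a2.
In check: yes, from the white knight on c3.
Legal moves for Black: Kb3, Ka1, Nxc3.
Black is in check but has 3 legal moves → neither.

neither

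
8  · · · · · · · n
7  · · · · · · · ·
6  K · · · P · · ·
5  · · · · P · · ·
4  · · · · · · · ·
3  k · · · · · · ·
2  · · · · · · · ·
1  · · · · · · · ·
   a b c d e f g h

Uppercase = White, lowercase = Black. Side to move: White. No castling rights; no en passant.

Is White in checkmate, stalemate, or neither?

neither

White to move; white king on a6.
In check: no.
Legal moves for White: Kb7, Ka7, Kb6, Kb5, Ka5, e7.
White has 6 legal moves and is not in check → neither.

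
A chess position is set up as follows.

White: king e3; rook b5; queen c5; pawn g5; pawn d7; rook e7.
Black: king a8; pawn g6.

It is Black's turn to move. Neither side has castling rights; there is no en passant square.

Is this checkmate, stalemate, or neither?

stalemate

Black to move; black king on a8.
In check: no.
King squares — a7: attacked by Qc5; b7: attacked by Rb5; b8: attacked by Rb5.
Legal moves for Black: none.
Not in check and no legal moves → stalemate.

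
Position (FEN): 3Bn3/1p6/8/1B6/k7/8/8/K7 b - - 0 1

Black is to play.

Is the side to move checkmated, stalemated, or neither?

Black to move; black king on a4.
In check: yes, from the white bishop on b5.
Legal moves for Black: Kxb5, Kb4, Kb3, Ka3.
Black is in check but has 4 legal moves → neither.

neither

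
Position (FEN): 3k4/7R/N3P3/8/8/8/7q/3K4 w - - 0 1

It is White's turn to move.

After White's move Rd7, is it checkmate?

no

After Rd7: black king on d8; in check: yes, from the white rook on d7.
Black has 2 legal replies: Ke8, Kc8.
In check but a legal move exists → not checkmate.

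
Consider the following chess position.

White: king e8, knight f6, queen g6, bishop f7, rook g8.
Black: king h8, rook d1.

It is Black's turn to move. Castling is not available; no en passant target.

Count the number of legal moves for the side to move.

Black to move; king on h8.
In check: yes, from the white rook on g8.
Legal moves: none.
Count: 0.

0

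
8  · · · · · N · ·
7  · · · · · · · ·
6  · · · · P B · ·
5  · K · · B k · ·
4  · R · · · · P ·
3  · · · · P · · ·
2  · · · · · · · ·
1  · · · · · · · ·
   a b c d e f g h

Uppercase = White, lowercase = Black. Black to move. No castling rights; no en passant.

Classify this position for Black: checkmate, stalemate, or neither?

checkmate

Black to move; black king on f5.
In check: yes, from the white pawn on g4.
King squares — e4: attacked by Rb4; f4: attacked by Pe3; g4: attacked by Rb4; e5: attacked by Bf6; g5: attacked by Bf6; e6: attacked by Nf8; f6: attacked by Be5; g6: attacked by Nf8.
Legal moves for Black: none.
In check with no legal moves → checkmate.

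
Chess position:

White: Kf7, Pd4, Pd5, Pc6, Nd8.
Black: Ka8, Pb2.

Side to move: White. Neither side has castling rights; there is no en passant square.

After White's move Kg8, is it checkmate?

After Kg8: black king on a8; in check: no.
Black is not in check, so this cannot be checkmate.

no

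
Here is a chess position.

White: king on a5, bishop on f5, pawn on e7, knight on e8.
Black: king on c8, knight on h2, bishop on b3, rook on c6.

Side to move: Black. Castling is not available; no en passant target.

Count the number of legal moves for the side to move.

Black to move; king on c8.
In check: yes, from the white bishop on f5.
Legal moves: Kb8, Kb7, Re6, Be6.
Count: 4.

4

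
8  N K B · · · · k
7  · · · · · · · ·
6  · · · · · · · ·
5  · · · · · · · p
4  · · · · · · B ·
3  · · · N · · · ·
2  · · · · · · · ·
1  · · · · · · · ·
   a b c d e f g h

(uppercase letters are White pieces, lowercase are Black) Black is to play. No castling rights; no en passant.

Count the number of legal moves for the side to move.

Black to move; king on h8.
In check: no.
Legal moves: Kg8, Kh7, Kg7, hxg4, h4.
Count: 5.

5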